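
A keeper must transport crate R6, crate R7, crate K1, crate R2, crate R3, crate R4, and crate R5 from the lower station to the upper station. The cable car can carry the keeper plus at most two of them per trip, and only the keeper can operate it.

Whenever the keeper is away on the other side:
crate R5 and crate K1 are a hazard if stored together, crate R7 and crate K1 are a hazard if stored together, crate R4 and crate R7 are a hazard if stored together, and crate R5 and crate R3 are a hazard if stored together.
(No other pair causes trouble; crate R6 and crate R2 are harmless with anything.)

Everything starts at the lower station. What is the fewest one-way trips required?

9

Counting alone: the keeper can take at most 2 across per trip to the upper station, so moving all 7 needs at least 4 loaded trips out, with a return between consecutive ones — at least 7 crossings.
The safety rule pushes this higher. Following every safe sequence of crossings, the most of the 7 that can be at the upper station as the cable car arrives there on crossing 7 is 6 — never all 7.
So no plan with fewer than 9 crossings exists, and this one achieves 9:
1. Keeper goes to the upper station with crate R5 and crate R7.  [the lower station: crate K1, crate R2, crate R3, crate R4, crate R6 | the upper station: crate R5, crate R7]
2. Keeper goes back to the lower station alone.  [the lower station: crate K1, crate R2, crate R3, crate R4, crate R6 | the upper station: crate R5, crate R7]
3. Keeper goes to the upper station with crate R6.  [the lower station: crate K1, crate R2, crate R3, crate R4 | the upper station: crate R5, crate R6, crate R7]
4. Keeper goes back to the lower station alone.  [the lower station: crate K1, crate R2, crate R3, crate R4 | the upper station: crate R5, crate R6, crate R7]
5. Keeper goes to the upper station with crate K1 and crate R2.  [the lower station: crate R3, crate R4 | the upper station: crate K1, crate R2, crate R5, crate R6, crate R7]
6. Keeper goes back to the lower station with crate R5 and crate R7.  [the lower station: crate R3, crate R4, crate R5, crate R7 | the upper station: crate K1, crate R2, crate R6]
7. Keeper goes to the upper station with crate R3 and crate R4.  [the lower station: crate R5, crate R7 | the upper station: crate K1, crate R2, crate R3, crate R4, crate R6]
8. Keeper goes back to the lower station alone.  [the lower station: crate R5, crate R7 | the upper station: crate K1, crate R2, crate R3, crate R4, crate R6]
9. Keeper goes to the upper station with crate R5 and crate R7.  [the lower station: — | the upper station: crate K1, crate R2, crate R3, crate R4, crate R5, crate R6, crate R7]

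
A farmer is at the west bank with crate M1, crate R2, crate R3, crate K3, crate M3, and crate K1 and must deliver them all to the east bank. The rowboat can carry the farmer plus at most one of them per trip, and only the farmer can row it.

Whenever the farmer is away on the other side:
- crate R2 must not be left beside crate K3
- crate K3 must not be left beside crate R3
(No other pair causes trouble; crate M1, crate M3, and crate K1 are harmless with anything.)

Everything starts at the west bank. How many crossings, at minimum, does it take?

13

Counting alone: the farmer can take at most 1 across per trip to the east bank, so moving all 6 needs at least 6 loaded trips out, with a return between consecutive ones — at least 11 crossings.
The safety rule pushes this higher. Following every safe sequence of crossings, the most of the 6 that can be at the east bank as the rowboat arrives there on crossing 11 is 5 — never all 6.
So no plan with fewer than 13 crossings exists, and this one achieves 13:
1. Farmer goes to the east bank with crate K3.
2. Farmer goes back to the west bank alone.
3. Farmer goes to the east bank with crate M1.
4. Farmer goes back to the west bank alone.
5. Farmer goes to the east bank with crate R2.
6. Farmer goes back to the west bank with crate K3.
7. Farmer goes to the east bank with crate R3.
8. Farmer goes back to the west bank alone.
9. Farmer goes to the east bank with crate M3.
10. Farmer goes back to the west bank alone.
11. Farmer goes to the east bank with crate K1.
12. Farmer goes back to the west bank alone.
13. Farmer goes to the east bank with crate K3.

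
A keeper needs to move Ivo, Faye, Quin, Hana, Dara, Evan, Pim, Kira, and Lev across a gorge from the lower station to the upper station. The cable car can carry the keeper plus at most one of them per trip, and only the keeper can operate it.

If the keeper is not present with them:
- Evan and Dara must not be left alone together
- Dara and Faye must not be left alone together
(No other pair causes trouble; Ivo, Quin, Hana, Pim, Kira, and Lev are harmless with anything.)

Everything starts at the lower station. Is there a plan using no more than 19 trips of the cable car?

Yes — this plan uses 19 crossings (≤ 19):
1. Keeper goes to the upper station with Dara.  [the lower station: Evan, Faye, Hana, Ivo, Kira, Lev, Pim, Quin | the upper station: Dara]
2. Keeper goes back to the lower station alone.  [the lower station: Evan, Faye, Hana, Ivo, Kira, Lev, Pim, Quin | the upper station: Dara]
3. Keeper goes to the upper station with Ivo.  [the lower station: Evan, Faye, Hana, Kira, Lev, Pim, Quin | the upper station: Dara, Ivo]
4. Keeper goes back to the lower station alone.  [the lower station: Evan, Faye, Hana, Kira, Lev, Pim, Quin | the upper station: Dara, Ivo]
5. Keeper goes to the upper station with Faye.  [the lower station: Evan, Hana, Kira, Lev, Pim, Quin | the upper station: Dara, Faye, Ivo]
6. Keeper goes back to the lower station with Dara.  [the lower station: Dara, Evan, Hana, Kira, Lev, Pim, Quin | the upper station: Faye, Ivo]
7. Keeper goes to the upper station with Evan.  [the lower station: Dara, Hana, Kira, Lev, Pim, Quin | the upper station: Evan, Faye, Ivo]
8. Keeper goes back to the lower station alone.  [the lower station: Dara, Hana, Kira, Lev, Pim, Quin | the upper station: Evan, Faye, Ivo]
9. Keeper goes to the upper station with Quin.  [the lower station: Dara, Hana, Kira, Lev, Pim | the upper station: Evan, Faye, Ivo, Quin]
10. Keeper goes back to the lower station alone.  [the lower station: Dara, Hana, Kira, Lev, Pim | the upper station: Evan, Faye, Ivo, Quin]
11. Keeper goes to the upper station with Hana.  [the lower station: Dara, Kira, Lev, Pim | the upper station: Evan, Faye, Hana, Ivo, Quin]
12. Keeper goes back to the lower station alone.  [the lower station: Dara, Kira, Lev, Pim | the upper station: Evan, Faye, Hana, Ivo, Quin]
13. Keeper goes to the upper station with Pim.  [the lower station: Dara, Kira, Lev | the upper station: Evan, Faye, Hana, Ivo, Pim, Quin]
14. Keeper goes back to the lower station alone.  [the lower station: Dara, Kira, Lev | the upper station: Evan, Faye, Hana, Ivo, Pim, Quin]
15. Keeper goes to the upper station with Kira.  [the lower station: Dara, Lev | the upper station: Evan, Faye, Hana, Ivo, Kira, Pim, Quin]
16. Keeper goes back to the lower station alone.  [the lower station: Dara, Lev | the upper station: Evan, Faye, Hana, Ivo, Kira, Pim, Quin]
17. Keeper goes to the upper station with Lev.  [the lower station: Dara | the upper station: Evan, Faye, Hana, Ivo, Kira, Lev, Pim, Quin]
18. Keeper goes back to the lower station alone.  [the lower station: Dara | the upper station: Evan, Faye, Hana, Ivo, Kira, Lev, Pim, Quin]
19. Keeper goes to the upper station with Dara.  [the lower station: — | the upper station: Dara, Evan, Faye, Hana, Ivo, Kira, Lev, Pim, Quin]

Yes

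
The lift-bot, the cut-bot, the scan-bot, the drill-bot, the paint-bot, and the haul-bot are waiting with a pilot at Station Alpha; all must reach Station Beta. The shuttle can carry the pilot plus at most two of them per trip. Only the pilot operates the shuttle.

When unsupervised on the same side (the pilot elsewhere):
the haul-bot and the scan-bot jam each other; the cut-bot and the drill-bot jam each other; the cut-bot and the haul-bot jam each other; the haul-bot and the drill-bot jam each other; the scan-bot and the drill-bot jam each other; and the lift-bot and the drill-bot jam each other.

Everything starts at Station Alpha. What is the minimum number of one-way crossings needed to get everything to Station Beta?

Counting alone: the pilot can take at most 2 across per trip to Station Beta, so moving all 6 needs at least 3 loaded trips out, with a return between consecutive ones — at least 5 crossings.
The safety rule pushes this higher. Following every safe sequence of crossings, the most of the 6 that can be at Station Beta as the shuttle arrives there on crossings 5, 7 is 4, 5 respectively — never all 6.
So no plan with fewer than 9 crossings exists, and this one achieves 9:
1. Pilot goes to Station Beta with the drill-bot and the haul-bot.  [Station Alpha: the cut-bot, the lift-bot, the paint-bot, the scan-bot | Station Beta: the drill-bot, the haul-bot]
2. Pilot goes back to Station Alpha with the drill-bot.  [Station Alpha: the cut-bot, the drill-bot, the lift-bot, the paint-bot, the scan-bot | Station Beta: the haul-bot]
3. Pilot goes to Station Beta with the drill-bot and the lift-bot.  [Station Alpha: the cut-bot, the paint-bot, the scan-bot | Station Beta: the drill-bot, the haul-bot, the lift-bot]
4. Pilot goes back to Station Alpha with the drill-bot.  [Station Alpha: the cut-bot, the drill-bot, the paint-bot, the scan-bot | Station Beta: the haul-bot, the lift-bot]
5. Pilot goes to Station Beta with the cut-bot and the scan-bot.  [Station Alpha: the drill-bot, the paint-bot | Station Beta: the cut-bot, the haul-bot, the lift-bot, the scan-bot]
6. Pilot goes back to Station Alpha with the haul-bot.  [Station Alpha: the drill-bot, the haul-bot, the paint-bot | Station Beta: the cut-bot, the lift-bot, the scan-bot]
7. Pilot goes to Station Beta with the drill-bot and the paint-bot.  [Station Alpha: the haul-bot | Station Beta: the cut-bot, the drill-bot, the lift-bot, the paint-bot, the scan-bot]
8. Pilot goes back to Station Alpha with the drill-bot.  [Station Alpha: the drill-bot, the haul-bot | Station Beta: the cut-bot, the lift-bot, the paint-bot, the scan-bot]
9. Pilot goes to Station Beta with the drill-bot and the haul-bot.  [Station Alpha: — | Station Beta: the cut-bot, the drill-bot, the haul-bot, the lift-bot, the paint-bot, the scan-bot]

9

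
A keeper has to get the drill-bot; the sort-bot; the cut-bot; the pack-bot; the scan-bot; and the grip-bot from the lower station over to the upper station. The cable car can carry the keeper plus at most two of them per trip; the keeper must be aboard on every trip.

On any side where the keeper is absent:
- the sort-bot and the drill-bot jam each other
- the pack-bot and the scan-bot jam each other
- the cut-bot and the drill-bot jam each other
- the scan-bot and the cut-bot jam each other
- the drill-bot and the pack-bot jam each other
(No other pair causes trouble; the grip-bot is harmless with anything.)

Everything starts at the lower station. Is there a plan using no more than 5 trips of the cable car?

No

Counting alone: the keeper can take at most 2 across per trip to the upper station, so moving all 6 needs at least 3 loaded trips out, with a return between consecutive ones — at least 5 crossings.
The safety rule pushes this higher. Following every safe sequence of crossings, the most of the 6 that can be at the upper station as the cable car arrives there on crossing 5 is 5 — never all 6.
So the move cannot be finished within 5 crossings. (The shortest complete plan takes 7:)
1. Keeper goes to the upper station with the drill-bot and the scan-bot.
2. Keeper goes back to the lower station alone.
3. Keeper goes to the upper station with the cut-bot and the sort-bot.
4. Keeper goes back to the lower station with the drill-bot and the scan-bot.
5. Keeper goes to the upper station with the grip-bot and the pack-bot.
6. Keeper goes back to the lower station alone.
7. Keeper goes to the upper station with the drill-bot and the scan-bot.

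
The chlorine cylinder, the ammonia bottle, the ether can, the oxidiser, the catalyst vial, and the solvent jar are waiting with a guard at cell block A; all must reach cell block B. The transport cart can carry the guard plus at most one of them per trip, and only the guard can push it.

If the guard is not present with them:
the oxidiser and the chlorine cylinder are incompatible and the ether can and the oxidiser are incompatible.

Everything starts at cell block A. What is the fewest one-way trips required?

Counting alone: the guard can take at most 1 across per trip to cell block B, so moving all 6 needs at least 6 loaded trips out, with a return between consecutive ones — at least 11 crossings.
The safety rule pushes this higher. Following every safe sequence of crossings, the most of the 6 that can be at cell block B as the transport cart arrives there on crossing 11 is 5 — never all 6.
So no plan with fewer than 13 crossings exists, and this one achieves 13:
1. Guard goes to cell block B with the oxidiser.  [cell block A: the ammonia bottle, the catalyst vial, the chlorine cylinder, the ether can, the solvent jar | cell block B: the oxidiser]
2. Guard goes back to cell block A alone.  [cell block A: the ammonia bottle, the catalyst vial, the chlorine cylinder, the ether can, the solvent jar | cell block B: the oxidiser]
3. Guard goes to cell block B with the chlorine cylinder.  [cell block A: the ammonia bottle, the catalyst vial, the ether can, the solvent jar | cell block B: the chlorine cylinder, the oxidiser]
4. Guard goes back to cell block A with the oxidiser.  [cell block A: the ammonia bottle, the catalyst vial, the ether can, the oxidiser, the solvent jar | cell block B: the chlorine cylinder]
5. Guard goes to cell block B with the ether can.  [cell block A: the ammonia bottle, the catalyst vial, the oxidiser, the solvent jar | cell block B: the chlorine cylinder, the ether can]
6. Guard goes back to cell block A alone.  [cell block A: the ammonia bottle, the catalyst vial, the oxidiser, the solvent jar | cell block B: the chlorine cylinder, the ether can]
7. Guard goes to cell block B with the ammonia bottle.  [cell block A: the catalyst vial, the oxidiser, the solvent jar | cell block B: the ammonia bottle, the chlorine cylinder, the ether can]
8. Guard goes back to cell block A alone.  [cell block A: the catalyst vial, the oxidiser, the solvent jar | cell block B: the ammonia bottle, the chlorine cylinder, the ether can]
9. Guard goes to cell block B with the catalyst vial.  [cell block A: the oxidiser, the solvent jar | cell block B: the ammonia bottle, the catalyst vial, the chlorine cylinder, the ether can]
10. Guard goes back to cell block A alone.  [cell block A: the oxidiser, the solvent jar | cell block B: the ammonia bottle, the catalyst vial, the chlorine cylinder, the ether can]
11. Guard goes to cell block B with the solvent jar.  [cell block A: the oxidiser | cell block B: the ammonia bottle, the catalyst vial, the chlorine cylinder, the ether can, the solvent jar]
12. Guard goes back to cell block A alone.  [cell block A: the oxidiser | cell block B: the ammonia bottle, the catalyst vial, the chlorine cylinder, the ether can, the solvent jar]
13. Guard goes to cell block B with the oxidiser.  [cell block A: — | cell block B: the ammonia bottle, the catalyst vial, the chlorine cylinder, the ether can, the oxidiser, the solvent jar]

13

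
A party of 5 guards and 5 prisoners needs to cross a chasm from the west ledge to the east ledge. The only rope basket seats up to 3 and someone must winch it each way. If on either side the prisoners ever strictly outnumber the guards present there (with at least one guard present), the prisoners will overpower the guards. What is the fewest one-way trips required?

11

Counting alone: each trip to the east ledge takes at most 3 across and each return brings at least 1 back, so after t trips out (and t−1 returns) at most 3t − (t−1) of the 10 are across; that first reaches 10 at t = 5, so at least 9 crossings are needed.
The safety rule pushes this higher. Following every safe sequence of crossings, the most of the 10 that can be at the east ledge as the rope basket arrives there on crossing 9 is 9 — never all 10.
So no plan with fewer than 11 crossings exists, and this one achieves 11:
1. 2 prisoners → the east ledge.  (the west ledge: 5G 3P; the east ledge: 0G 2P)
2. 1 prisoner ← the west ledge.  (the west ledge: 5G 4P; the east ledge: 0G 1P)
3. 3 prisoners → the east ledge.  (the west ledge: 5G 1P; the east ledge: 0G 4P)
4. 1 prisoner ← the west ledge.  (the west ledge: 5G 2P; the east ledge: 0G 3P)
5. 3 guards → the east ledge.  (the west ledge: 2G 2P; the east ledge: 3G 3P)
6. 1 guard and 1 prisoner ← the west ledge.  (the west ledge: 3G 3P; the east ledge: 2G 2P)
7. 3 guards → the east ledge.  (the west ledge: 0G 3P; the east ledge: 5G 2P)
8. 1 prisoner ← the west ledge.  (the west ledge: 0G 4P; the east ledge: 5G 1P)
9. 2 prisoners → the east ledge.  (the west ledge: 0G 2P; the east ledge: 5G 3P)
10. 1 prisoner ← the west ledge.  (the west ledge: 0G 3P; the east ledge: 5G 2P)
11. 3 prisoners → the east ledge.  (the west ledge: 0G 0P; the east ledge: 5G 5P)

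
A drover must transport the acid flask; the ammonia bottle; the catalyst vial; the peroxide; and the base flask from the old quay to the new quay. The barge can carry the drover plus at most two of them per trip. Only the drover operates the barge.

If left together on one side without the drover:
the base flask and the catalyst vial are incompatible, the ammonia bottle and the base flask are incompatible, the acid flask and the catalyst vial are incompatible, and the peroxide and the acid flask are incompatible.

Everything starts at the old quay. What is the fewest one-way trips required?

7

Counting alone: the drover can take at most 2 across per trip to the new quay, so moving all 5 needs at least 3 loaded trips out, with a return between consecutive ones — at least 5 crossings.
The safety rule pushes this higher. Following every safe sequence of crossings, the most of the 5 that can be at the new quay as the barge arrives there on crossing 5 is 4 — never all 5.
So no plan with fewer than 7 crossings exists, and this one achieves 7:
1. Drover goes to the new quay with the acid flask and the base flask.  [the old quay: the ammonia bottle, the catalyst vial, the peroxide | the new quay: the acid flask, the base flask]
2. Drover goes back to the old quay alone.  [the old quay: the ammonia bottle, the catalyst vial, the peroxide | the new quay: the acid flask, the base flask]
3. Drover goes to the new quay with the ammonia bottle.  [the old quay: the catalyst vial, the peroxide | the new quay: the acid flask, the ammonia bottle, the base flask]
4. Drover goes back to the old quay with the base flask.  [the old quay: the base flask, the catalyst vial, the peroxide | the new quay: the acid flask, the ammonia bottle]
5. Drover goes to the new quay with the catalyst vial and the peroxide.  [the old quay: the base flask | the new quay: the acid flask, the ammonia bottle, the catalyst vial, the peroxide]
6. Drover goes back to the old quay with the acid flask.  [the old quay: the acid flask, the base flask | the new quay: the ammonia bottle, the catalyst vial, the peroxide]
7. Drover goes to the new quay with the acid flask and the base flask.  [the old quay: — | the new quay: the acid flask, the ammonia bottle, the base flask, the catalyst vial, the peroxide]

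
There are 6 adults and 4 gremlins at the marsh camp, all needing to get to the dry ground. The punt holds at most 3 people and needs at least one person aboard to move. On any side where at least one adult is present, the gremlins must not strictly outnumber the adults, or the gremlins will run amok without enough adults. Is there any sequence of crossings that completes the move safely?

Yes

1. 2 gremlins → the dry ground.  (the marsh camp: 6A 2G; the dry ground: 0A 2G)
2. 1 gremlin ← the marsh camp.  (the marsh camp: 6A 3G; the dry ground: 0A 1G)
3. 3 gremlins → the dry ground.  (the marsh camp: 6A 0G; the dry ground: 0A 4G)
4. 1 gremlin ← the marsh camp.  (the marsh camp: 6A 1G; the dry ground: 0A 3G)
5. 3 adults → the dry ground.  (the marsh camp: 3A 1G; the dry ground: 3A 3G)
6. 1 gremlin ← the marsh camp.  (the marsh camp: 3A 2G; the dry ground: 3A 2G)
7. 1 adult and 2 gremlins → the dry ground.  (the marsh camp: 2A 0G; the dry ground: 4A 4G)
8. 1 gremlin ← the marsh camp.  (the marsh camp: 2A 1G; the dry ground: 4A 3G)
9. 2 adults and 1 gremlin → the dry ground.  (the marsh camp: 0A 0G; the dry ground: 6A 4G)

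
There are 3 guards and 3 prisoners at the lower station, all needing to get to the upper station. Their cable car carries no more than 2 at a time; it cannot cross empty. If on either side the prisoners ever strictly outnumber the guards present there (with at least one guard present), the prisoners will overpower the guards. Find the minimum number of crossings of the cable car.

11

Counting alone: each trip to the upper station takes at most 2 across and each return brings at least 1 back, so after t trips out (and t−1 returns) at most 2t − (t−1) of the 6 are across; that first reaches 6 at t = 5, so at least 9 crossings are needed.
The safety rule pushes this higher. Following every safe sequence of crossings, the most of the 6 that can be at the upper station as the cable car arrives there on crossing 9 is 5 — never all 6.
So no plan with fewer than 11 crossings exists, and this one achieves 11:
1. 2 prisoners → the upper station.  (the lower station: 3G 1P; the upper station: 0G 2P)
2. 1 prisoner ← the lower station.  (the lower station: 3G 2P; the upper station: 0G 1P)
3. 2 prisoners → the upper station.  (the lower station: 3G 0P; the upper station: 0G 3P)
4. 1 prisoner ← the lower station.  (the lower station: 3G 1P; the upper station: 0G 2P)
5. 2 guards → the upper station.  (the lower station: 1G 1P; the upper station: 2G 2P)
6. 1 guard and 1 prisoner ← the lower station.  (the lower station: 2G 2P; the upper station: 1G 1P)
7. 2 guards → the upper station.  (the lower station: 0G 2P; the upper station: 3G 1P)
8. 1 prisoner ← the lower station.  (the lower station: 0G 3P; the upper station: 3G 0P)
9. 2 prisoners → the upper station.  (the lower station: 0G 1P; the upper station: 3G 2P)
10. 1 prisoner ← the lower station.  (the lower station: 0G 2P; the upper station: 3G 1P)
11. 2 prisoners → the upper station.  (the lower station: 0G 0P; the upper station: 3G 3P)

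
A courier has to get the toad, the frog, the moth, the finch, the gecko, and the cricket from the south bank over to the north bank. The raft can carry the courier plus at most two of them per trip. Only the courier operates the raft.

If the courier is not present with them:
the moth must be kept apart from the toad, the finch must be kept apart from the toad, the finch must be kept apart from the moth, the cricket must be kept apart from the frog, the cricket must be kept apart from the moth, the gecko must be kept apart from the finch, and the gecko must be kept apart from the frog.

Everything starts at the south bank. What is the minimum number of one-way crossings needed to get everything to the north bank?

impossible

Whatever the first load, the items left behind include a forbidden pair without the courier. No opening move is safe, so no plan exists.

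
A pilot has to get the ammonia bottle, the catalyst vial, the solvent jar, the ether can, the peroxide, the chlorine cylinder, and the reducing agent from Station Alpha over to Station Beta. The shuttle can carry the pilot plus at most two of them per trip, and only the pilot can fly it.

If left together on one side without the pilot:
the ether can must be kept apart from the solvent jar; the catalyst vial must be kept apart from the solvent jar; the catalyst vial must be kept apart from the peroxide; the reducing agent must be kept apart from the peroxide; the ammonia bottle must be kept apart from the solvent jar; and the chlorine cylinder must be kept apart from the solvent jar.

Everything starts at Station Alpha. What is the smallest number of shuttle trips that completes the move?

9

Counting alone: the pilot can take at most 2 across per trip to Station Beta, so moving all 7 needs at least 4 loaded trips out, with a return between consecutive ones — at least 7 crossings.
The safety rule pushes this higher. Following every safe sequence of crossings, the most of the 7 that can be at Station Beta as the shuttle arrives there on crossing 7 is 6 — never all 7.
So no plan with fewer than 9 crossings exists, and this one achieves 9:
1. Pilot goes to Station Beta with the peroxide and the solvent jar.
2. Pilot goes back to Station Alpha alone.
3. Pilot goes to Station Beta with the reducing agent.
4. Pilot goes back to Station Alpha with the peroxide.
5. Pilot goes to Station Beta with the ammonia bottle and the catalyst vial.
6. Pilot goes back to Station Alpha with the solvent jar.
7. Pilot goes to Station Beta with the chlorine cylinder and the ether can.
8. Pilot goes back to Station Alpha alone.
9. Pilot goes to Station Beta with the peroxide and the solvent jar.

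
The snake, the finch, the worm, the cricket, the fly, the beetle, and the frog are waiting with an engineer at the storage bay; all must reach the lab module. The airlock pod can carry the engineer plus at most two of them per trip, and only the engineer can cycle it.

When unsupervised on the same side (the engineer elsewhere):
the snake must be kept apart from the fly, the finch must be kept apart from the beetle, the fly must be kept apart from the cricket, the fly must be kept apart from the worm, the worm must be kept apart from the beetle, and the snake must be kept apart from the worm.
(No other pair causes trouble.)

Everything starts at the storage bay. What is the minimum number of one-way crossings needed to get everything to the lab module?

impossible

Whatever the first load, the items left behind include a forbidden pair without the engineer. No opening move is safe, so no plan exists.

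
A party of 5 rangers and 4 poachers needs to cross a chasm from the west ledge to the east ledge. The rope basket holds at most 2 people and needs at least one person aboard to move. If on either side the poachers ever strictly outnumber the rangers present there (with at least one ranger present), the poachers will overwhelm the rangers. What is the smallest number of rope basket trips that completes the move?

Counting alone: each trip to the east ledge takes at most 2 across and each return brings at least 1 back, so after t trips out (and t−1 returns) at most 2t − (t−1) of the 9 are across; that first reaches 9 at t = 8, so at least 15 crossings are needed.
The plan below uses exactly 15 crossings, so it is optimal:
1. 2 poachers → the east ledge.  (the west ledge: 5R 2P; the east ledge: 0R 2P)
2. 1 poacher ← the west ledge.  (the west ledge: 5R 3P; the east ledge: 0R 1P)
3. 2 poachers → the east ledge.  (the west ledge: 5R 1P; the east ledge: 0R 3P)
4. 1 poacher ← the west ledge.  (the west ledge: 5R 2P; the east ledge: 0R 2P)
5. 2 rangers → the east ledge.  (the west ledge: 3R 2P; the east ledge: 2R 2P)
6. 1 poacher ← the west ledge.  (the west ledge: 3R 3P; the east ledge: 2R 1P)
7. 1 ranger and 1 poacher → the east ledge.  (the west ledge: 2R 2P; the east ledge: 3R 2P)
8. 1 ranger ← the west ledge.  (the west ledge: 3R 2P; the east ledge: 2R 2P)
9. 1 ranger and 1 poacher → the east ledge.  (the west ledge: 2R 1P; the east ledge: 3R 3P)
10. 1 poacher ← the west ledge.  (the west ledge: 2R 2P; the east ledge: 3R 2P)
11. 1 ranger and 1 poacher → the east ledge.  (the west ledge: 1R 1P; the east ledge: 4R 3P)
12. 1 ranger ← the west ledge.  (the west ledge: 2R 1P; the east ledge: 3R 3P)
13. 1 ranger and 1 poacher → the east ledge.  (the west ledge: 1R 0P; the east ledge: 4R 4P)
14. 1 poacher ← the west ledge.  (the west ledge: 1R 1P; the east ledge: 4R 3P)
15. 1 ranger and 1 poacher → the east ledge.  (the west ledge: 0R 0P; the east ledge: 5R 4P)

15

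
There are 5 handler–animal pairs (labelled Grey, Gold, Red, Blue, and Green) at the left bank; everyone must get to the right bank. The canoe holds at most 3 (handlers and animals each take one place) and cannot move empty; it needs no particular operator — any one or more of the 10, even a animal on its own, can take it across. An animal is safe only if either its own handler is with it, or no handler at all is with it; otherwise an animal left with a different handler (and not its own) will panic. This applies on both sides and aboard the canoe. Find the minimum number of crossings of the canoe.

Counting alone: each trip to the right bank takes at most 3 across and each return brings at least 1 back, so after t trips out (and t−1 returns) at most 3t − (t−1) of the 10 are across; that first reaches 10 at t = 5, so at least 9 crossings are needed.
The safety rule pushes this higher. Following every safe sequence of crossings, the most of the 10 that can be at the right bank as the canoe arrives there on crossing 9 is 9 — never all 10.
So no plan with fewer than 11 crossings exists, and this one achieves 11:
1. animal Grey and handler Grey cross → the right bank.
2. handler Grey crosses ← the left bank.
3. animal Blue, animal Gold, and animal Red cross → the right bank.
4. animal Grey crosses ← the left bank.
5. handler Blue, handler Gold, and handler Red cross → the right bank.
6. animal Gold and handler Gold cross ← the left bank.
7. handler Gold, handler Green, and handler Grey cross → the right bank.
8. animal Red crosses ← the left bank.
9. animal Gold and animal Grey cross → the right bank.
10. animal Grey crosses ← the left bank.
11. animal Green, animal Grey, and animal Red cross → the right bank.

11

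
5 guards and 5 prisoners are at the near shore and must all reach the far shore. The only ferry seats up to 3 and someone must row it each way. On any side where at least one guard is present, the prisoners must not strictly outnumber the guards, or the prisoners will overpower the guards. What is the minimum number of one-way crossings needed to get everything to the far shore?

11

Counting alone: each trip to the far shore takes at most 3 across and each return brings at least 1 back, so after t trips out (and t−1 returns) at most 3t − (t−1) of the 10 are across; that first reaches 10 at t = 5, so at least 9 crossings are needed.
The safety rule pushes this higher. Following every safe sequence of crossings, the most of the 10 that can be at the far shore as the ferry arrives there on crossing 9 is 9 — never all 10.
So no plan with fewer than 11 crossings exists, and this one achieves 11:
1. 2 prisoners → the far shore.  (the near shore: 5G 3P; the far shore: 0G 2P)
2. 1 prisoner ← the near shore.  (the near shore: 5G 4P; the far shore: 0G 1P)
3. 3 prisoners → the far shore.  (the near shore: 5G 1P; the far shore: 0G 4P)
4. 1 prisoner ← the near shore.  (the near shore: 5G 2P; the far shore: 0G 3P)
5. 3 guards → the far shore.  (the near shore: 2G 2P; the far shore: 3G 3P)
6. 1 guard and 1 prisoner ← the near shore.  (the near shore: 3G 3P; the far shore: 2G 2P)
7. 3 guards → the far shore.  (the near shore: 0G 3P; the far shore: 5G 2P)
8. 1 prisoner ← the near shore.  (the near shore: 0G 4P; the far shore: 5G 1P)
9. 2 prisoners → the far shore.  (the near shore: 0G 2P; the far shore: 5G 3P)
10. 1 prisoner ← the near shore.  (the near shore: 0G 3P; the far shore: 5G 2P)
11. 3 prisoners → the far shore.  (the near shore: 0G 0P; the far shore: 5G 5P)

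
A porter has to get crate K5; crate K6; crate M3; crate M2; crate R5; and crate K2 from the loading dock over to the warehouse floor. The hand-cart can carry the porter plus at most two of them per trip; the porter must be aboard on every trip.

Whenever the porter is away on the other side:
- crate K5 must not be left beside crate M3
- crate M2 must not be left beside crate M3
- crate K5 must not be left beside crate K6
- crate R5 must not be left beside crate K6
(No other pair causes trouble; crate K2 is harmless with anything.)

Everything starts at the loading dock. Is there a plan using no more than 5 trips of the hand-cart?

No

Counting alone: the porter can take at most 2 across per trip to the warehouse floor, so moving all 6 needs at least 3 loaded trips out, with a return between consecutive ones — at least 5 crossings.
The safety rule pushes this higher. Following every safe sequence of crossings, the most of the 6 that can be at the warehouse floor as the hand-cart arrives there on crossing 5 is 5 — never all 6.
So the move cannot be finished within 5 crossings. (The shortest complete plan takes 7:)
1. Porter goes to the warehouse floor with crate K6 and crate M3.  [the loading dock: crate K2, crate K5, crate M2, crate R5 | the warehouse floor: crate K6, crate M3]
2. Porter goes back to the loading dock alone.  [the loading dock: crate K2, crate K5, crate M2, crate R5 | the warehouse floor: crate K6, crate M3]
3. Porter goes to the warehouse floor with crate K5 and crate M2.  [the loading dock: crate K2, crate R5 | the warehouse floor: crate K5, crate K6, crate M2, crate M3]
4. Porter goes back to the loading dock with crate K6 and crate M3.  [the loading dock: crate K2, crate K6, crate M3, crate R5 | the warehouse floor: crate K5, crate M2]
5. Porter goes to the warehouse floor with crate K2 and crate R5.  [the loading dock: crate K6, crate M3 | the warehouse floor: crate K2, crate K5, crate M2, crate R5]
6. Porter goes back to the loading dock alone.  [the loading dock: crate K6, crate M3 | the warehouse floor: crate K2, crate K5, crate M2, crate R5]
7. Porter goes to the warehouse floor with crate K6 and crate M3.  [the loading dock: — | the warehouse floor: crate K2, crate K5, crate K6, crate M2, crate M3, crate R5]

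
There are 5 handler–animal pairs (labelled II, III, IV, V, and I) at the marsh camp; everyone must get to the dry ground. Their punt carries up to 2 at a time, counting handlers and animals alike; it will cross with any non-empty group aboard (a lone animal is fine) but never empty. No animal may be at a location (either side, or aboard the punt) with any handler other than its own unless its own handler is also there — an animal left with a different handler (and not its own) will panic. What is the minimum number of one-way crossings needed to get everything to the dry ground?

impossible

Following every safe sequence of crossings from the start, the most of the 10 that can be at the dry ground as the punt arrives there on crossings 1, 3, 5, 7 is 2, 3, 4, 5 respectively; the best ever achieved is 5 of 10.
From crossing 9 on, no configuration arises that was not already reachable earlier: only 82 distinct safe configurations (who is on which side, and where the punt is) can ever be reached, none of them has everyone across, and every continuation just revisits them. So no valid plan exists.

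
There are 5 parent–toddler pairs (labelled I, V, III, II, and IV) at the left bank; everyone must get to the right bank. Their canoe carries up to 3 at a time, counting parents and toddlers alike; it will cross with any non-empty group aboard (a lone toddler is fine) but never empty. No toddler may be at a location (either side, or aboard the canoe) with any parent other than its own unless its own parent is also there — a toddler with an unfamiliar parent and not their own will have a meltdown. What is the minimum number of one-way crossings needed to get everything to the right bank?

11

Counting alone: each trip to the right bank takes at most 3 across and each return brings at least 1 back, so after t trips out (and t−1 returns) at most 3t − (t−1) of the 10 are across; that first reaches 10 at t = 5, so at least 9 crossings are needed.
The safety rule pushes this higher. Following every safe sequence of crossings, the most of the 10 that can be at the right bank as the canoe arrives there on crossing 9 is 9 — never all 10.
So no plan with fewer than 11 crossings exists, and this one achieves 11:
1. parent I and toddler I cross → the right bank.
2. parent I crosses ← the left bank.
3. toddler II, toddler III, and toddler V cross → the right bank.
4. toddler I crosses ← the left bank.
5. parent II, parent III, and parent V cross → the right bank.
6. parent V and toddler V cross ← the left bank.
7. parent I, parent IV, and parent V cross → the right bank.
8. toddler III crosses ← the left bank.
9. toddler I and toddler V cross → the right bank.
10. toddler I crosses ← the left bank.
11. toddler I, toddler III, and toddler IV cross → the right bank.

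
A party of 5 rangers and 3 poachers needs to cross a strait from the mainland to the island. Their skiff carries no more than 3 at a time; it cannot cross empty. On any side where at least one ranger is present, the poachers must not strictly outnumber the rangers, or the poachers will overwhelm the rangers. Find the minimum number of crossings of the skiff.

7

Counting alone: each trip to the island takes at most 3 across and each return brings at least 1 back, so after t trips out (and t−1 returns) at most 3t − (t−1) of the 8 are across; that first reaches 8 at t = 4, so at least 7 crossings are needed.
The plan below uses exactly 7 crossings, so it is optimal:
1. 2 poachers → the island.  (the mainland: 5R 1P; the island: 0R 2P)
2. 1 poacher ← the mainland.  (the mainland: 5R 2P; the island: 0R 1P)
3. 2 rangers and 1 poacher → the island.  (the mainland: 3R 1P; the island: 2R 2P)
4. 1 poacher ← the mainland.  (the mainland: 3R 2P; the island: 2R 1P)
5. 1 ranger and 2 poachers → the island.  (the mainland: 2R 0P; the island: 3R 3P)
6. 1 poacher ← the mainland.  (the mainland: 2R 1P; the island: 3R 2P)
7. 2 rangers and 1 poacher → the island.  (the mainland: 0R 0P; the island: 5R 3P)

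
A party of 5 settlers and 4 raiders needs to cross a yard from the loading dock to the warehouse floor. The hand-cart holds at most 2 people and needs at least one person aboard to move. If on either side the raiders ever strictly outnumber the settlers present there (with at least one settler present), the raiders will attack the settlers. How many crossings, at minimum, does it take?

15

Counting alone: each trip to the warehouse floor takes at most 2 across and each return brings at least 1 back, so after t trips out (and t−1 returns) at most 2t − (t−1) of the 9 are across; that first reaches 9 at t = 8, so at least 15 crossings are needed.
The plan below uses exactly 15 crossings, so it is optimal:
1. 2 raiders → the warehouse floor.  (the loading dock: 5S 2R; the warehouse floor: 0S 2R)
2. 1 raider ← the loading dock.  (the loading dock: 5S 3R; the warehouse floor: 0S 1R)
3. 2 raiders → the warehouse floor.  (the loading dock: 5S 1R; the warehouse floor: 0S 3R)
4. 1 raider ← the loading dock.  (the loading dock: 5S 2R; the warehouse floor: 0S 2R)
5. 2 settlers → the warehouse floor.  (the loading dock: 3S 2R; the warehouse floor: 2S 2R)
6. 1 raider ← the loading dock.  (the loading dock: 3S 3R; the warehouse floor: 2S 1R)
7. 1 settler and 1 raider → the warehouse floor.  (the loading dock: 2S 2R; the warehouse floor: 3S 2R)
8. 1 settler ← the loading dock.  (the loading dock: 3S 2R; the warehouse floor: 2S 2R)
9. 1 settler and 1 raider → the warehouse floor.  (the loading dock: 2S 1R; the warehouse floor: 3S 3R)
10. 1 raider ← the loading dock.  (the loading dock: 2S 2R; the warehouse floor: 3S 2R)
11. 1 settler and 1 raider → the warehouse floor.  (the loading dock: 1S 1R; the warehouse floor: 4S 3R)
12. 1 settler ← the loading dock.  (the loading dock: 2S 1R; the warehouse floor: 3S 3R)
13. 1 settler and 1 raider → the warehouse floor.  (the loading dock: 1S 0R; the warehouse floor: 4S 4R)
14. 1 raider ← the loading dock.  (the loading dock: 1S 1R; the warehouse floor: 4S 3R)
15. 1 settler and 1 raider → the warehouse floor.  (the loading dock: 0S 0R; the warehouse floor: 5S 4R)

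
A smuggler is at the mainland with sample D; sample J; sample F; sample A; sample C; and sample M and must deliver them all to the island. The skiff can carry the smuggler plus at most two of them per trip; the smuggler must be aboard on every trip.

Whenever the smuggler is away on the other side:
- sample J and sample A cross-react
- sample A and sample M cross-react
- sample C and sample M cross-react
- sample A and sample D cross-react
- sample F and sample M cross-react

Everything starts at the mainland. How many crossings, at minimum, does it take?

Counting alone: the smuggler can take at most 2 across per trip to the island, so moving all 6 needs at least 3 loaded trips out, with a return between consecutive ones — at least 5 crossings.
The safety rule pushes this higher. Following every safe sequence of crossings, the most of the 6 that can be at the island as the skiff arrives there on crossing 5 is 5 — never all 6.
So no plan with fewer than 7 crossings exists, and this one achieves 7:
1. Smuggler goes to the island with sample A and sample M.
2. Smuggler goes back to the mainland with sample A.
3. Smuggler goes to the island with sample D and sample J.
4. Smuggler goes back to the mainland alone.
5. Smuggler goes to the island with sample C and sample F.
6. Smuggler goes back to the mainland with sample M.
7. Smuggler goes to the island with sample A and sample M.

7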